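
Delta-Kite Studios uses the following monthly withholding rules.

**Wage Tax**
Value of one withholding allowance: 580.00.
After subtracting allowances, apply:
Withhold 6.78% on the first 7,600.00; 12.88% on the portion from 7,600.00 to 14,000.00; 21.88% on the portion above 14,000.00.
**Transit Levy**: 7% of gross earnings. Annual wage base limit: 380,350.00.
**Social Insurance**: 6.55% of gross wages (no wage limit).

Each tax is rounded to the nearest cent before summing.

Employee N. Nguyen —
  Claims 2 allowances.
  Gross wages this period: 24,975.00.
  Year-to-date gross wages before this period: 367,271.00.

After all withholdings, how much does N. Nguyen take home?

Wage Tax: taxable = 24,975.00 − 2×580.00 = 23,815.00
  1,339.60 + 21.88% × (23,815.00 − 14,000.00) = 1,339.60 + 21.88% × 9,815.00 = 3,487.12
Transit Levy: cap 380,350.00 − YTD 367,271.00 = 13,079.00 subject; 7% × 13,079.00 = 915.53
Social Insurance: 6.55% × 24,975.00 = 1,635.86
Total withheld: 3,487.12 + 915.53 + 1,635.86 = 6,038.51
Net pay: 24,975.00 − 6,038.51 = 18,936.49

18,936.49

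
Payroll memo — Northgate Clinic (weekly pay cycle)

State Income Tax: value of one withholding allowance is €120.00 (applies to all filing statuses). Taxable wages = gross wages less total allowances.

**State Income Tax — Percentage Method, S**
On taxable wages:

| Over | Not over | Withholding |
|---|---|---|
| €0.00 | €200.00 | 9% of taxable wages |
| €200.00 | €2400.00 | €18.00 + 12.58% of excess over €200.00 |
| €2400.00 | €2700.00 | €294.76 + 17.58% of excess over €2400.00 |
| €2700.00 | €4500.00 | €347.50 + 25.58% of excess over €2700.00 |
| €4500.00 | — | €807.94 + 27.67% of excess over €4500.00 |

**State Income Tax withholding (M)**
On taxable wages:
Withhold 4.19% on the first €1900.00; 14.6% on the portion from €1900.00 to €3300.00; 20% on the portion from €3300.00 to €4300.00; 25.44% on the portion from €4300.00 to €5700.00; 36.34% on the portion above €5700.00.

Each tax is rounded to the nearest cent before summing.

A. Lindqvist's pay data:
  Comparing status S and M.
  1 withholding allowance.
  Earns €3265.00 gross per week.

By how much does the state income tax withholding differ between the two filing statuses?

€199.95

State Income Tax (S): taxable = €3265.00 − 1×€120.00 = €3145.00
  €347.50 + 25.58% × (€3145.00 − €2700.00) = €347.50 + 25.58% × €445.00 = €461.33
State Income Tax (M): taxable = €3265.00 − 1×€120.00 = €3145.00
  €79.61 + 14.6% × (€3145.00 − €1900.00) = €79.61 + 14.6% × €1245.00 = €261.38
Difference: |€461.33 − €261.38| = €199.95 (higher under S)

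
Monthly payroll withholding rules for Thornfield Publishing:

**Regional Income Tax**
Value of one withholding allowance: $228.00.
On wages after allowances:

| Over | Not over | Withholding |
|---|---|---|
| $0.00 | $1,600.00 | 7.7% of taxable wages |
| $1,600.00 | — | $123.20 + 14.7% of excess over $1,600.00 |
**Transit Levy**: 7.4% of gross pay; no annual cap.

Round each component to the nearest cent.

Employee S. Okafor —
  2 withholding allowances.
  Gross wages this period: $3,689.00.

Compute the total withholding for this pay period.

$636.24

Regional Income Tax: taxable = $3,689.00 − 2×$228.00 = $3,233.00
  $123.20 + 14.7% × ($3,233.00 − $1,600.00) = $123.20 + 14.7% × $1,633.00 = $363.25
Transit Levy: 7.4% × $3,689.00 = $272.99
Total: $363.25 + $272.99 = $636.24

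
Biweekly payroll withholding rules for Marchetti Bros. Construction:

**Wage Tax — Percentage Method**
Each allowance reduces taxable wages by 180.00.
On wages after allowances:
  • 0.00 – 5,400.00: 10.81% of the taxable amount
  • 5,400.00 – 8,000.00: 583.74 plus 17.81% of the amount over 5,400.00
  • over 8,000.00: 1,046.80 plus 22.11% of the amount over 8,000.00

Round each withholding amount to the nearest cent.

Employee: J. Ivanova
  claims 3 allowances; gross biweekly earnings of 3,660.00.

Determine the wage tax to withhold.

337.27

Wage Tax: taxable = 3,660.00 − 3×180.00 = 3,120.00
  10.81% × 3,120.00 = 337.27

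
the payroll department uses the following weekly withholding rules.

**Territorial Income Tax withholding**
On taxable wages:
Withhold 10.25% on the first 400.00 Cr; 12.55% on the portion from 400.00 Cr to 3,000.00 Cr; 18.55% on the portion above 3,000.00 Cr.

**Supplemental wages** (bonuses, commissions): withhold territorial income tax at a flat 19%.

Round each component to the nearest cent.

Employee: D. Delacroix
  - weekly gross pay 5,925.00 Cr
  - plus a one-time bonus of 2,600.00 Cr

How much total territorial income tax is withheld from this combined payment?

Territorial Income Tax: taxable = 5,925.00 Cr
  367.30 Cr + 18.55% × (5,925.00 Cr − 3,000.00 Cr) = 367.30 Cr + 18.55% × 2,925.00 Cr = 909.89 Cr
Supplemental (19% flat on bonus): 19% × 2,600.00 Cr = 494.00 Cr
Total territorial income tax: 909.89 Cr + 494.00 Cr = 1,403.89 Cr

1,403.89 Cr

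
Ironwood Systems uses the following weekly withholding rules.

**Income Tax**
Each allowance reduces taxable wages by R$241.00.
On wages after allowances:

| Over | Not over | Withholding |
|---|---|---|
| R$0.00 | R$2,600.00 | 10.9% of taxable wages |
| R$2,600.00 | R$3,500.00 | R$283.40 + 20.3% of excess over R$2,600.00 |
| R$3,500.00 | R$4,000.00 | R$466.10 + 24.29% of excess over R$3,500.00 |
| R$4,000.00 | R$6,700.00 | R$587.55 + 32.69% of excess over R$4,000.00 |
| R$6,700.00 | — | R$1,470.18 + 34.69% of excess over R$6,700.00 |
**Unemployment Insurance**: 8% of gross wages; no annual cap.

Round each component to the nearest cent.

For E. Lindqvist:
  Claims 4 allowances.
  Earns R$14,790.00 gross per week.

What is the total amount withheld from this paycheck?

Income Tax: taxable = R$14,790.00 − 4×R$241.00 = R$13,826.00
  R$1,470.18 + 34.69% × (R$13,826.00 − R$6,700.00) = R$1,470.18 + 34.69% × R$7,126.00 = R$3,942.19
Unemployment Insurance: 8% × R$14,790.00 = R$1,183.20
Total: R$3,942.19 + R$1,183.20 = R$5,125.39

R$5,125.39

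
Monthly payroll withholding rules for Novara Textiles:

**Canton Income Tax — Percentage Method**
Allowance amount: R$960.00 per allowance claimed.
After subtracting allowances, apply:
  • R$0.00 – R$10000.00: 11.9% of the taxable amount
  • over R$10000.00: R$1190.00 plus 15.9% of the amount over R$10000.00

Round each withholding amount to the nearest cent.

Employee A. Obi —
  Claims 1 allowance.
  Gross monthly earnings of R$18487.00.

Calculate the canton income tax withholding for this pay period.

R$2386.79

Canton Income Tax: taxable = R$18487.00 − 1×R$960.00 = R$17527.00
  R$1190.00 + 15.9% × (R$17527.00 − R$10000.00) = R$1190.00 + 15.9% × R$7527.00 = R$2386.79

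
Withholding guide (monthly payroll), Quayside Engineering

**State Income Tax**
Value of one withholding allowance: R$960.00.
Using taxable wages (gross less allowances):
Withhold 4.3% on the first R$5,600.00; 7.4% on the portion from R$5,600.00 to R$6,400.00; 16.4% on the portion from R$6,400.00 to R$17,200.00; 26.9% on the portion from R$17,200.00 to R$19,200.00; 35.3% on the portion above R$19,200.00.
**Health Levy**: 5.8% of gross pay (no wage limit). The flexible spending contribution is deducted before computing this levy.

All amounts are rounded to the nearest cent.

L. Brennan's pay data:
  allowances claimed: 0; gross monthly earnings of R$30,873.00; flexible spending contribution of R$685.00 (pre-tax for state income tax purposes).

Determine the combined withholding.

R$8,238.86

State Income Tax: taxable = R$30,873.00 − R$685.00 = R$30,188.00
  R$2,609.20 + 35.3% × (R$30,188.00 − R$19,200.00) = R$2,609.20 + 35.3% × R$10,988.00 = R$6,487.96
Health Levy: 5.8% × R$30,188.00 = R$1,750.90
Total: R$6,487.96 + R$1,750.90 = R$8,238.86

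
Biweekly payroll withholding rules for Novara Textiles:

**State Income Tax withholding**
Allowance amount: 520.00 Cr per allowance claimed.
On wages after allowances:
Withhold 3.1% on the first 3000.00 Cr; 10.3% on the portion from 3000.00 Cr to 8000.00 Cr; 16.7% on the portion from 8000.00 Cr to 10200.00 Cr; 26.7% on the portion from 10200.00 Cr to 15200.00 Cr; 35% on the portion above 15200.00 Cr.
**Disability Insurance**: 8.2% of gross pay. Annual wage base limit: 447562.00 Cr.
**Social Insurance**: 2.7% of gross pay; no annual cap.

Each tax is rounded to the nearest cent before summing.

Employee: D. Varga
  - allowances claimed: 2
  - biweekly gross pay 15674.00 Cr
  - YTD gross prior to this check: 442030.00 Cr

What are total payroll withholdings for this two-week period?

3036.10 Cr

State Income Tax: taxable = 15674.00 Cr − 2×520.00 Cr = 14634.00 Cr
  975.40 Cr + 26.7% × (14634.00 Cr − 10200.00 Cr) = 975.40 Cr + 26.7% × 4434.00 Cr = 2159.28 Cr
Disability Insurance: cap 447562.00 Cr − YTD 442030.00 Cr = 5532.00 Cr subject; 8.2% × 5532.00 Cr = 453.62 Cr
Social Insurance: 2.7% × 15674.00 Cr = 423.20 Cr
Total: 2159.28 Cr + 453.62 Cr + 423.20 Cr = 3036.10 Cr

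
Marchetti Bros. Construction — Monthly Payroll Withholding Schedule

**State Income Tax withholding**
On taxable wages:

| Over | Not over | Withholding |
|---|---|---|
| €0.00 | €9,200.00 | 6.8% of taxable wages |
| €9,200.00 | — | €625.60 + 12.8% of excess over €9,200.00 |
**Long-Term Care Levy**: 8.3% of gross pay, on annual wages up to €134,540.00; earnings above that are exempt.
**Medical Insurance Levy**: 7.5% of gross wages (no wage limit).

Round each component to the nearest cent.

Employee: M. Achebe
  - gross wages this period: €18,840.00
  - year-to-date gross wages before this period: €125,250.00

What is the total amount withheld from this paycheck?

State Income Tax: taxable = €18,840.00
  €625.60 + 12.8% × (€18,840.00 − €9,200.00) = €625.60 + 12.8% × €9,640.00 = €1,859.52
Long-Term Care Levy: cap €134,540.00 − YTD €125,250.00 = €9,290.00 subject; 8.3% × €9,290.00 = €771.07
Medical Insurance Levy: 7.5% × €18,840.00 = €1,413.00
Total: €1,859.52 + €771.07 + €1,413.00 = €4,043.59

€4,043.59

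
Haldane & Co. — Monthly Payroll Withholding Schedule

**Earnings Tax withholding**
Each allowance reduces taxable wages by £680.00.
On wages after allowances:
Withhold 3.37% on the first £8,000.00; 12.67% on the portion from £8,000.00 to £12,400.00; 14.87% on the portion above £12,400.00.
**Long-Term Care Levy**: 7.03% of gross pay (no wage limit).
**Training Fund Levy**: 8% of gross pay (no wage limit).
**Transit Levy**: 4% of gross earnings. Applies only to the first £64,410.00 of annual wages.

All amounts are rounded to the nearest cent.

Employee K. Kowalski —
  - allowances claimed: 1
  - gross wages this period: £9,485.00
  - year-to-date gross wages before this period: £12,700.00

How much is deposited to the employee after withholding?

Earnings Tax: taxable = £9,485.00 − 1×£680.00 = £8,805.00
  £269.60 + 12.67% × (£8,805.00 − £8,000.00) = £269.60 + 12.67% × £805.00 = £371.59
Long-Term Care Levy: 7.03% × £9,485.00 = £666.80
Training Fund Levy: 8% × £9,485.00 = £758.80
Transit Levy: 4% × £9,485.00 = £379.40
Total withheld: £371.59 + £666.80 + £758.80 + £379.40 = £2,176.59
Net pay: £9,485.00 − £2,176.59 = £7,308.41

£7,308.41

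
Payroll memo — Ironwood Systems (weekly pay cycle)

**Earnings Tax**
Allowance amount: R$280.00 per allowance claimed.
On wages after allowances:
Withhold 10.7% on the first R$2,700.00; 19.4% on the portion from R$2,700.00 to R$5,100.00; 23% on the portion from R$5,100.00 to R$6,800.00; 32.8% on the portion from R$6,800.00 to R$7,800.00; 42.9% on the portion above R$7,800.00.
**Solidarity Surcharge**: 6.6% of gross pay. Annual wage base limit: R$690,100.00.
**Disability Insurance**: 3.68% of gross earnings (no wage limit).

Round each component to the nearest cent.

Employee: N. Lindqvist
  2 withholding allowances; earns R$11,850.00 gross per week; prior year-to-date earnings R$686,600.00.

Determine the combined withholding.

R$3,637.79

Earnings Tax: taxable = R$11,850.00 − 2×R$280.00 = R$11,290.00
  R$1,473.50 + 42.9% × (R$11,290.00 − R$7,800.00) = R$1,473.50 + 42.9% × R$3,490.00 = R$2,970.71
Solidarity Surcharge: cap R$690,100.00 − YTD R$686,600.00 = R$3,500.00 subject; 6.6% × R$3,500.00 = R$231.00
Disability Insurance: 3.68% × R$11,850.00 = R$436.08
Total: R$2,970.71 + R$231.00 + R$436.08 = R$3,637.79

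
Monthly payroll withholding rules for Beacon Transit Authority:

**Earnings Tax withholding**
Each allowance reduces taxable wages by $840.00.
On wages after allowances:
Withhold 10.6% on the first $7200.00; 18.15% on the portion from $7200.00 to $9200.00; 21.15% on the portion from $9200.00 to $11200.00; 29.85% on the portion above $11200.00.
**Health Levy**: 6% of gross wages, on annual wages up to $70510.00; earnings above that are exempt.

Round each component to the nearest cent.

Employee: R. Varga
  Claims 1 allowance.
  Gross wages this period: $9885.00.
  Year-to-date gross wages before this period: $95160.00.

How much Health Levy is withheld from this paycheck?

$0.00

Health Levy: YTD $95160.00 ≥ cap $70510.00 → $0.00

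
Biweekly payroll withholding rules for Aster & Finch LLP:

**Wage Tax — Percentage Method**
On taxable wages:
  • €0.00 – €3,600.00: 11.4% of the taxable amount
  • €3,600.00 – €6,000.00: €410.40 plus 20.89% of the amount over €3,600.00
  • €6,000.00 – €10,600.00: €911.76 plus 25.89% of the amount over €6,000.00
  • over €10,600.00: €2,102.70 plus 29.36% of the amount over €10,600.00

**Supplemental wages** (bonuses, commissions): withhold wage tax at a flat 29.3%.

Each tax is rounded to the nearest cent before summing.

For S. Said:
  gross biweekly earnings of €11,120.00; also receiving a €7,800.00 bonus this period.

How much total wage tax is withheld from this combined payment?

Wage Tax: taxable = €11,120.00
  €2,102.70 + 29.36% × (€11,120.00 − €10,600.00) = €2,102.70 + 29.36% × €520.00 = €2,255.37
Supplemental (29.3% flat on bonus): 29.3% × €7,800.00 = €2,285.40
Total wage tax: €2,255.37 + €2,285.40 = €4,540.77

€4,540.77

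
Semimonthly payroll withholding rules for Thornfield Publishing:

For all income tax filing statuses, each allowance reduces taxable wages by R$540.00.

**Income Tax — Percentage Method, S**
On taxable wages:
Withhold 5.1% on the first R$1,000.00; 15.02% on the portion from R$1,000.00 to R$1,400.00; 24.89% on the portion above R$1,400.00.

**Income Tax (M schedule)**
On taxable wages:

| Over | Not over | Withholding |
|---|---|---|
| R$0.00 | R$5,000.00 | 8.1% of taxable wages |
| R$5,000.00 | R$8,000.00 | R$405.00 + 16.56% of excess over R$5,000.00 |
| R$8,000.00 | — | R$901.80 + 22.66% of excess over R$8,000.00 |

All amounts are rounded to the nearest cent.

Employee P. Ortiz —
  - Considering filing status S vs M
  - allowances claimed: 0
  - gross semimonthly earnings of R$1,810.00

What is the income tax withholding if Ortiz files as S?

R$213.13

Income Tax (S): taxable = R$1,810.00
  R$111.08 + 24.89% × (R$1,810.00 − R$1,400.00) = R$111.08 + 24.89% × R$410.00 = R$213.13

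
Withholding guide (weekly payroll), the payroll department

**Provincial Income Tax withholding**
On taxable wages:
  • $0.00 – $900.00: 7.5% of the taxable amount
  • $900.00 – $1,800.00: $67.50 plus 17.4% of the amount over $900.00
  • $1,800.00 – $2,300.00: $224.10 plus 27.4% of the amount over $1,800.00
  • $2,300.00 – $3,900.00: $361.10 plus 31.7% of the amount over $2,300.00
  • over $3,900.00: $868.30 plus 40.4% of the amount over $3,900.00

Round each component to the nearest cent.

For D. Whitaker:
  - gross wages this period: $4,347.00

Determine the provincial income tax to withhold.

Provincial Income Tax: taxable = $4,347.00
  $868.30 + 40.4% × ($4,347.00 − $3,900.00) = $868.30 + 40.4% × $447.00 = $1,048.89

$1,048.89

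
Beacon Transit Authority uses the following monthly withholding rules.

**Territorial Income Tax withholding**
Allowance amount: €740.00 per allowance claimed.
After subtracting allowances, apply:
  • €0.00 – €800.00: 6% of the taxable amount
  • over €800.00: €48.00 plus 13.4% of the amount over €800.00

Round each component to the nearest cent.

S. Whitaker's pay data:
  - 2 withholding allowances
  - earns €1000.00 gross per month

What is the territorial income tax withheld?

€0.00

Territorial Income Tax: taxable = €1000.00 − 2×€740.00 = €-480.00
  Taxable ≤ 0 → €0.00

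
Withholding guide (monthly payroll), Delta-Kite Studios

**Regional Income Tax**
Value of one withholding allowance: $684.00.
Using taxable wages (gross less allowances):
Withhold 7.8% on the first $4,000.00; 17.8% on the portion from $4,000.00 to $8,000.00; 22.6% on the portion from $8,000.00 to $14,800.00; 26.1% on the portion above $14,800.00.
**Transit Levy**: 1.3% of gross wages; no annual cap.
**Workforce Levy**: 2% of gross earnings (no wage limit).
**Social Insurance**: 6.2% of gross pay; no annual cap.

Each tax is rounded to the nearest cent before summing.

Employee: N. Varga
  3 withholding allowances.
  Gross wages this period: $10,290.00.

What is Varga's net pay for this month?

Regional Income Tax: taxable = $10,290.00 − 3×$684.00 = $8,238.00
  $1,024.00 + 22.6% × ($8,238.00 − $8,000.00) = $1,024.00 + 22.6% × $238.00 = $1,077.79
Transit Levy: 1.3% × $10,290.00 = $133.77
Workforce Levy: 2% × $10,290.00 = $205.80
Social Insurance: 6.2% × $10,290.00 = $637.98
Total withheld: $1,077.79 + $133.77 + $205.80 + $637.98 = $2,055.34
Net pay: $10,290.00 − $2,055.34 = $8,234.66

$8,234.66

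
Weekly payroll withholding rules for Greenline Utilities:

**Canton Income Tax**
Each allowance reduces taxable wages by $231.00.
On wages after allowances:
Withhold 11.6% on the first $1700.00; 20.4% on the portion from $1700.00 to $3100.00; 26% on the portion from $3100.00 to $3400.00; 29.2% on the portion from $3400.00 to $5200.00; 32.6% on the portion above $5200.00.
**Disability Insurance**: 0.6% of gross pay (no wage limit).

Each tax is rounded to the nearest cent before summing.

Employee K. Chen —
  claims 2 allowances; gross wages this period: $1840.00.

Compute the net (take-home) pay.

$1669.11

Canton Income Tax: taxable = $1840.00 − 2×$231.00 = $1378.00
  11.6% × $1378.00 = $159.85
Disability Insurance: 0.6% × $1840.00 = $11.04
Total withheld: $159.85 + $11.04 = $170.89
Net pay: $1840.00 − $170.89 = $1669.11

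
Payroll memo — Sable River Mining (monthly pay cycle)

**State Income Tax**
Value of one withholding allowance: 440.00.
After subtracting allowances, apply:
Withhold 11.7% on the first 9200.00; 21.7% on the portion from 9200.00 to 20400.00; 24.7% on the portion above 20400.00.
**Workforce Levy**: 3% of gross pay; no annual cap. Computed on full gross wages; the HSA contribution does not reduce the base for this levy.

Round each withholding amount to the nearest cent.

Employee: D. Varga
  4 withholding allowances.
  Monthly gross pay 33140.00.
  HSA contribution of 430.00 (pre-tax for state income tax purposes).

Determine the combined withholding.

State Income Tax: taxable = 33140.00 − 430.00 − 4×440.00 = 30950.00
  3506.80 + 24.7% × (30950.00 − 20400.00) = 3506.80 + 24.7% × 10550.00 = 6112.65
Workforce Levy: 3% × 33140.00 = 994.20
Total: 6112.65 + 994.20 = 7106.85

7106.85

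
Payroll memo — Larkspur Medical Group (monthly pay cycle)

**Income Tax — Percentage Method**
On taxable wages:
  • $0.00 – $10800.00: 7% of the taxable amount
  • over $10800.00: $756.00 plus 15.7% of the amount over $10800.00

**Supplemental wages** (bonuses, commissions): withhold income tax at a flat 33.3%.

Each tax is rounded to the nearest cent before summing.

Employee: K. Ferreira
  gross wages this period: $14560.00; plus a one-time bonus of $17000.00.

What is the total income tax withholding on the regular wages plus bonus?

Income Tax: taxable = $14560.00
  $756.00 + 15.7% × ($14560.00 − $10800.00) = $756.00 + 15.7% × $3760.00 = $1346.32
Supplemental (33.3% flat on bonus): 33.3% × $17000.00 = $5661.00
Total income tax: $1346.32 + $5661.00 = $7007.32

$7007.32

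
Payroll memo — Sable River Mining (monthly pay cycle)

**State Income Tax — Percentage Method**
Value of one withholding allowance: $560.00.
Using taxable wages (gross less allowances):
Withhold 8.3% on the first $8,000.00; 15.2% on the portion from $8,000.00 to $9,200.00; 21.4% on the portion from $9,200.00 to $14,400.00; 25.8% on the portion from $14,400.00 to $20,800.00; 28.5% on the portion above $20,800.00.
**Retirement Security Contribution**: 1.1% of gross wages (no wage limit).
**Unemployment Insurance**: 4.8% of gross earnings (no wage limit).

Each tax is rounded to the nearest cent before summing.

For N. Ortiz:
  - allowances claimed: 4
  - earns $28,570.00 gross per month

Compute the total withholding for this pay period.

State Income Tax: taxable = $28,570.00 − 4×$560.00 = $26,330.00
  $3,610.40 + 28.5% × ($26,330.00 − $20,800.00) = $3,610.40 + 28.5% × $5,530.00 = $5,186.45
Retirement Security Contribution: 1.1% × $28,570.00 = $314.27
Unemployment Insurance: 4.8% × $28,570.00 = $1,371.36
Total: $5,186.45 + $314.27 + $1,371.36 = $6,872.08

$6,872.08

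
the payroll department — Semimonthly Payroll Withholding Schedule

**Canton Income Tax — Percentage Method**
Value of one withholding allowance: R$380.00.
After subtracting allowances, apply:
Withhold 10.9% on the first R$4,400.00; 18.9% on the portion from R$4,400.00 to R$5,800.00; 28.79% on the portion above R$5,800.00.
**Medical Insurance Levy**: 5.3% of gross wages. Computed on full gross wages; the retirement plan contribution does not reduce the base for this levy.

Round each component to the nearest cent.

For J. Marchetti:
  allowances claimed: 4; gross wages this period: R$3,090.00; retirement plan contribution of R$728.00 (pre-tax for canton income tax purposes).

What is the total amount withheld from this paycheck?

Canton Income Tax: taxable = R$3,090.00 − R$728.00 − 4×R$380.00 = R$842.00
  10.9% × R$842.00 = R$91.78
Medical Insurance Levy: 5.3% × R$3,090.00 = R$163.77
Total: R$91.78 + R$163.77 = R$255.55

R$255.55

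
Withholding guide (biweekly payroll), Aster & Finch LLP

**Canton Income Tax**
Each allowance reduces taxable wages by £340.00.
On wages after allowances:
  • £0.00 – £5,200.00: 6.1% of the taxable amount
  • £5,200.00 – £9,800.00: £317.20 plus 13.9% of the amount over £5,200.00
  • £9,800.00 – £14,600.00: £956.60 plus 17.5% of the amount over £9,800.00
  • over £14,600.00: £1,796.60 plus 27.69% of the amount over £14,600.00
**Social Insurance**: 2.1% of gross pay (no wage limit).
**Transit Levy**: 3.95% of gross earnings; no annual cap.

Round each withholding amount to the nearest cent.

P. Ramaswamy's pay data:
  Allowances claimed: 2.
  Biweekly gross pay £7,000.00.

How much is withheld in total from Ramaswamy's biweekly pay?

Canton Income Tax: taxable = £7,000.00 − 2×£340.00 = £6,320.00
  £317.20 + 13.9% × (£6,320.00 − £5,200.00) = £317.20 + 13.9% × £1,120.00 = £472.88
Social Insurance: 2.1% × £7,000.00 = £147.00
Transit Levy: 3.95% × £7,000.00 = £276.50
Total: £472.88 + £147.00 + £276.50 = £896.38

£896.38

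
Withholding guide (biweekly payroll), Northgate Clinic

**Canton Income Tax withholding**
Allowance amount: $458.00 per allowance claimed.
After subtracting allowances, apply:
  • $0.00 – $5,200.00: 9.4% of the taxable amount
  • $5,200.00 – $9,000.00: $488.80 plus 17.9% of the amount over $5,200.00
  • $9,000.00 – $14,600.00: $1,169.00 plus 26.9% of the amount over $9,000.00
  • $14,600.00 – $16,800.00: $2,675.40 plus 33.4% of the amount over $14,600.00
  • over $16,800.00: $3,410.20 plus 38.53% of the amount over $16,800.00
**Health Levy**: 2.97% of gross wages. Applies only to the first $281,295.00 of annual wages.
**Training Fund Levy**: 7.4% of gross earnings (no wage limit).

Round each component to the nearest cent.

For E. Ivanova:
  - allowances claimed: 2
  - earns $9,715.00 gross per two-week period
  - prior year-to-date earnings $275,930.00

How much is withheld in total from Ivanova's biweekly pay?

Canton Income Tax: taxable = $9,715.00 − 2×$458.00 = $8,799.00
  $488.80 + 17.9% × ($8,799.00 − $5,200.00) = $488.80 + 17.9% × $3,599.00 = $1,133.02
Health Levy: cap $281,295.00 − YTD $275,930.00 = $5,365.00 subject; 2.97% × $5,365.00 = $159.34
Training Fund Levy: 7.4% × $9,715.00 = $718.91
Total: $1,133.02 + $159.34 + $718.91 = $2,011.27

$2,011.27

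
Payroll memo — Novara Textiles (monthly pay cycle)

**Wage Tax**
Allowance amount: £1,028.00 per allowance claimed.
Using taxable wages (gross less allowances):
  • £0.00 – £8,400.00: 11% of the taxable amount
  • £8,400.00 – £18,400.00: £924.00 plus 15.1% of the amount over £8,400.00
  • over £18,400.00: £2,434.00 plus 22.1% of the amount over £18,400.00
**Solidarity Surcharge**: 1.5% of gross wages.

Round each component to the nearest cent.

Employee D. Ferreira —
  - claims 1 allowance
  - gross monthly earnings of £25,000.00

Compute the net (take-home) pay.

£20,959.59

Wage Tax: taxable = £25,000.00 − 1×£1,028.00 = £23,972.00
  £2,434.00 + 22.1% × (£23,972.00 − £18,400.00) = £2,434.00 + 22.1% × £5,572.00 = £3,665.41
Solidarity Surcharge: 1.5% × £25,000.00 = £375.00
Total withheld: £3,665.41 + £375.00 = £4,040.41
Net pay: £25,000.00 − £4,040.41 = £20,959.59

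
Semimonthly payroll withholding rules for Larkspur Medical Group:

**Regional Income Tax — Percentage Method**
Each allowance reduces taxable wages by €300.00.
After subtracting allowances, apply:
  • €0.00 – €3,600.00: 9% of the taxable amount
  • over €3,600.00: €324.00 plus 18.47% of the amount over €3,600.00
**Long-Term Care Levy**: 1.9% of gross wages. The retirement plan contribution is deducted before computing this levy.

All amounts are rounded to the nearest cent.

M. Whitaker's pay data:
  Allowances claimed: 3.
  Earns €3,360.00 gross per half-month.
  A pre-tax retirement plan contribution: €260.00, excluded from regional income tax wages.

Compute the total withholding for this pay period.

Regional Income Tax: taxable = €3,360.00 − €260.00 − 3×€300.00 = €2,200.00
  9% × €2,200.00 = €198.00
Long-Term Care Levy: 1.9% × €3,100.00 = €58.90
Total: €198.00 + €58.90 = €256.90

€256.90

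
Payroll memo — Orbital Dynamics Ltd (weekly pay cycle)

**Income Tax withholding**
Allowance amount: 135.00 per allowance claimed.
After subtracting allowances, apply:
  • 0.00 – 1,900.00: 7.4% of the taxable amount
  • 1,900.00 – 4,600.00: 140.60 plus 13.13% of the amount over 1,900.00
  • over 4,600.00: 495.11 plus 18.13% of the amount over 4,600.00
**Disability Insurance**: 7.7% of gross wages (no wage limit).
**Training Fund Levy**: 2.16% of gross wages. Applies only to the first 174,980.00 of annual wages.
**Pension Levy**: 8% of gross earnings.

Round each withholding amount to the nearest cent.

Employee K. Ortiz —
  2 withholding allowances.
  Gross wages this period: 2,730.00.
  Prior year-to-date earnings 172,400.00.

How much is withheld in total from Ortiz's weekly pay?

Income Tax: taxable = 2,730.00 − 2×135.00 = 2,460.00
  140.60 + 13.13% × (2,460.00 − 1,900.00) = 140.60 + 13.13% × 560.00 = 214.13
Disability Insurance: 7.7% × 2,730.00 = 210.21
Training Fund Levy: cap 174,980.00 − YTD 172,400.00 = 2,580.00 subject; 2.16% × 2,580.00 = 55.73
Pension Levy: 8% × 2,730.00 = 218.40
Total: 214.13 + 210.21 + 55.73 + 218.40 = 698.47

698.47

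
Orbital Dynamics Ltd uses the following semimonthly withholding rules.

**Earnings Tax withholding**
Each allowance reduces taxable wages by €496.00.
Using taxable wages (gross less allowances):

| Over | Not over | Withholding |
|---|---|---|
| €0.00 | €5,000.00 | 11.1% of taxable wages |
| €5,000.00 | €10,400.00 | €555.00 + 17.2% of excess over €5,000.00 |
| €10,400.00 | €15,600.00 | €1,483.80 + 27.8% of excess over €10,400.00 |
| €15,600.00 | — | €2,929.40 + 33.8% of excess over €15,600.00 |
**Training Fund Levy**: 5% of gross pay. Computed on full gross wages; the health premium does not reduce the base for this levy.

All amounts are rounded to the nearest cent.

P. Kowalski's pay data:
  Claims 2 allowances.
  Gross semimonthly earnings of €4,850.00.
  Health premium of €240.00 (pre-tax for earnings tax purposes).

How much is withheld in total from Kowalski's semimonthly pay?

Earnings Tax: taxable = €4,850.00 − €240.00 − 2×€496.00 = €3,618.00
  11.1% × €3,618.00 = €401.60
Training Fund Levy: 5% × €4,850.00 = €242.50
Total: €401.60 + €242.50 = €644.10

€644.10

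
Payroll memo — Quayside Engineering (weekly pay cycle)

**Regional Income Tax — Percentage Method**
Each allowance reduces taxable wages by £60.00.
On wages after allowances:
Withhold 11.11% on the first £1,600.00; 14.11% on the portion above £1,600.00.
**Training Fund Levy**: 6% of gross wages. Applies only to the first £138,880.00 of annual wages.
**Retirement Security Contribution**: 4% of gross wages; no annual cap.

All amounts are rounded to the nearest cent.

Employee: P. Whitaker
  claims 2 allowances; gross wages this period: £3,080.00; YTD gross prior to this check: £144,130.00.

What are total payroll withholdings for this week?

£492.86

Regional Income Tax: taxable = £3,080.00 − 2×£60.00 = £2,960.00
  £177.76 + 14.11% × (£2,960.00 − £1,600.00) = £177.76 + 14.11% × £1,360.00 = £369.66
Training Fund Levy: YTD £144,130.00 ≥ cap £138,880.00 → £0.00
Retirement Security Contribution: 4% × £3,080.00 = £123.20
Total: £369.66 + £0.00 + £123.20 = £492.86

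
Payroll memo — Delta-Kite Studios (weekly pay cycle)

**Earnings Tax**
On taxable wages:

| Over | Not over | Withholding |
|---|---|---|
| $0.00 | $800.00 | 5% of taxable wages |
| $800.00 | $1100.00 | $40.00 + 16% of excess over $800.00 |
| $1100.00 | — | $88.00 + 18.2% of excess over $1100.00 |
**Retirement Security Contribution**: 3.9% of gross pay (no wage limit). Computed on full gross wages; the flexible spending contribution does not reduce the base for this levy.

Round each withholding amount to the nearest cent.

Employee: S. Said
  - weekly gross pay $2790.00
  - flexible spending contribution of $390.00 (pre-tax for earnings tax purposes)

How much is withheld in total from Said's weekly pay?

$433.41

Earnings Tax: taxable = $2790.00 − $390.00 = $2400.00
  $88.00 + 18.2% × ($2400.00 − $1100.00) = $88.00 + 18.2% × $1300.00 = $324.60
Retirement Security Contribution: 3.9% × $2790.00 = $108.81
Total: $324.60 + $108.81 = $433.41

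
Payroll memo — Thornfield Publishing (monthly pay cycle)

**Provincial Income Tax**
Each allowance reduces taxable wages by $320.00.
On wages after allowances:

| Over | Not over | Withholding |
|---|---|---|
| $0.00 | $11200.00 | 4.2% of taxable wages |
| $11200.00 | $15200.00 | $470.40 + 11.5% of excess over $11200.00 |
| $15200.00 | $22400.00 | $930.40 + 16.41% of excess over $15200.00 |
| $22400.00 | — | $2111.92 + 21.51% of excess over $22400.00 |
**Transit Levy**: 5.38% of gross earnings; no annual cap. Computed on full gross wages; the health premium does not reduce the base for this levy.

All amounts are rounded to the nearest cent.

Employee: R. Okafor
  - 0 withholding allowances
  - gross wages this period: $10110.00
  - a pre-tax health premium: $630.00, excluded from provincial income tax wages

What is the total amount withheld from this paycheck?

$942.08

Provincial Income Tax: taxable = $10110.00 − $630.00 = $9480.00
  4.2% × $9480.00 = $398.16
Transit Levy: 5.38% × $10110.00 = $543.92
Total: $398.16 + $543.92 = $942.08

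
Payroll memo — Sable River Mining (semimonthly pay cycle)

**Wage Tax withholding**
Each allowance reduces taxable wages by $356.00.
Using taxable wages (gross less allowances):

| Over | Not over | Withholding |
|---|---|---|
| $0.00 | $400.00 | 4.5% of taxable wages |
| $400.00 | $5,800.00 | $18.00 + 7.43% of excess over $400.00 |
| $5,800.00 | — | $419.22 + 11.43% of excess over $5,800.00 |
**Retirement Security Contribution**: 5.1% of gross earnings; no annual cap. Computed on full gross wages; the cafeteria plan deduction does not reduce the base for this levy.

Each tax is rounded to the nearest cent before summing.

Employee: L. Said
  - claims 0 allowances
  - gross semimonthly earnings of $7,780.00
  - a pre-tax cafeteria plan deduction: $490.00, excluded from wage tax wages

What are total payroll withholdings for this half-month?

Wage Tax: taxable = $7,780.00 − $490.00 = $7,290.00
  $419.22 + 11.43% × ($7,290.00 − $5,800.00) = $419.22 + 11.43% × $1,490.00 = $589.53
Retirement Security Contribution: 5.1% × $7,780.00 = $396.78
Total: $589.53 + $396.78 = $986.31

$986.31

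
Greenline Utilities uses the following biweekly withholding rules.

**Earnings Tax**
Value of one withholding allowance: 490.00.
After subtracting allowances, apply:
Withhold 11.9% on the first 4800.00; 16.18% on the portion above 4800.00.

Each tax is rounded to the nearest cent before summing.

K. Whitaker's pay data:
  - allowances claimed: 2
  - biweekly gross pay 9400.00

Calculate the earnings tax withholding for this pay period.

1156.92

Earnings Tax: taxable = 9400.00 − 2×490.00 = 8420.00
  571.20 + 16.18% × (8420.00 − 4800.00) = 571.20 + 16.18% × 3620.00 = 1156.92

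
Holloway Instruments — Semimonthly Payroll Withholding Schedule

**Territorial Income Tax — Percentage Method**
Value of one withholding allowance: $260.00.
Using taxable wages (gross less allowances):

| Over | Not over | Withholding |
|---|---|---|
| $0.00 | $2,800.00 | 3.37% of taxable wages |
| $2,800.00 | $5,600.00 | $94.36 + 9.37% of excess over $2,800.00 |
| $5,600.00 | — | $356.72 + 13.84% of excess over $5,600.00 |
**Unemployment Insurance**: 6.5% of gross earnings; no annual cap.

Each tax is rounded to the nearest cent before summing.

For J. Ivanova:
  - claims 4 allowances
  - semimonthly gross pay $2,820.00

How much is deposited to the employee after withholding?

Territorial Income Tax: taxable = $2,820.00 − 4×$260.00 = $1,780.00
  3.37% × $1,780.00 = $59.99
Unemployment Insurance: 6.5% × $2,820.00 = $183.30
Total withheld: $59.99 + $183.30 = $243.29
Net pay: $2,820.00 − $243.29 = $2,576.71

$2,576.71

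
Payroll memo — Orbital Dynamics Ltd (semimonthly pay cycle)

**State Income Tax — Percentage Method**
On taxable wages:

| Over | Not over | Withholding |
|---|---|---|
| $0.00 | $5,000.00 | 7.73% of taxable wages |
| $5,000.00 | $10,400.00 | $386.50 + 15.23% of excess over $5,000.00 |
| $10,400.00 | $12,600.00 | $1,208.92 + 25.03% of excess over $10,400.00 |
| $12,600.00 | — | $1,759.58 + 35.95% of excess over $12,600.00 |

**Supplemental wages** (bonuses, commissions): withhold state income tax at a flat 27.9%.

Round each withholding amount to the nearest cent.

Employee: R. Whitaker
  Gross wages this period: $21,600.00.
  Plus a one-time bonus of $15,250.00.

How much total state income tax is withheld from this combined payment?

$9,249.83

State Income Tax: taxable = $21,600.00
  $1,759.58 + 35.95% × ($21,600.00 − $12,600.00) = $1,759.58 + 35.95% × $9,000.00 = $4,995.08
Supplemental (27.9% flat on bonus): 27.9% × $15,250.00 = $4,254.75
Total state income tax: $4,995.08 + $4,254.75 = $9,249.83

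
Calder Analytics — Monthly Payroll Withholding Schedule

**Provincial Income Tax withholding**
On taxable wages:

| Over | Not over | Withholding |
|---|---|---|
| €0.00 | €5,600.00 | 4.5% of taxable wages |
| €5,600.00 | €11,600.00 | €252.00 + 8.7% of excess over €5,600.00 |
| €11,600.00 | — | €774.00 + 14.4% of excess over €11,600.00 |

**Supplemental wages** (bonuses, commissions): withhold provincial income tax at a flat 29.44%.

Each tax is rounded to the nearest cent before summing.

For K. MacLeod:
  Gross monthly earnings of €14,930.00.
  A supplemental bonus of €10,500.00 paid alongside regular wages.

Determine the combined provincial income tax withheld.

€4,344.72

Provincial Income Tax: taxable = €14,930.00
  €774.00 + 14.4% × (€14,930.00 − €11,600.00) = €774.00 + 14.4% × €3,330.00 = €1,253.52
Supplemental (29.44% flat on bonus): 29.44% × €10,500.00 = €3,091.20
Total provincial income tax: €1,253.52 + €3,091.20 = €4,344.72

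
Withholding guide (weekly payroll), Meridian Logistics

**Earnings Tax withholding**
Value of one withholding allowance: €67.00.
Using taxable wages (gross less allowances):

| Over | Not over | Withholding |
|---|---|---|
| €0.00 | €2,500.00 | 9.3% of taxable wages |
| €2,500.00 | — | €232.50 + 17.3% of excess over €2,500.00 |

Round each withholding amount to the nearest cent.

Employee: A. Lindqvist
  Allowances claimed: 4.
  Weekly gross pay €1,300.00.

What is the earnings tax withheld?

Earnings Tax: taxable = €1,300.00 − 4×€67.00 = €1,032.00
  9.3% × €1,032.00 = €95.98

€95.98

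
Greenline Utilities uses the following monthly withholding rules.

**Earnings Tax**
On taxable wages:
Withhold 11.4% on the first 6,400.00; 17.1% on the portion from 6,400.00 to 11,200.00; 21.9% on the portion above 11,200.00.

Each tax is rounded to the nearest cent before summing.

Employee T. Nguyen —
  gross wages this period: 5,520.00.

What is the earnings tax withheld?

Earnings Tax: taxable = 5,520.00
  11.4% × 5,520.00 = 629.28

629.28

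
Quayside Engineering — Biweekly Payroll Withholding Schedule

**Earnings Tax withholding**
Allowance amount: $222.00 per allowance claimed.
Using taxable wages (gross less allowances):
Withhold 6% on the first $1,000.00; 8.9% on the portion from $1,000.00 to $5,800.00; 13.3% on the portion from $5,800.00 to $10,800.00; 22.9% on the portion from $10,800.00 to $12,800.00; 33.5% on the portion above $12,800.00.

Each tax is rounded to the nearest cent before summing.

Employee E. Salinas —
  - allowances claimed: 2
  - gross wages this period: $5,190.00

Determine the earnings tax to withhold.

Earnings Tax: taxable = $5,190.00 − 2×$222.00 = $4,746.00
  $60.00 + 8.9% × ($4,746.00 − $1,000.00) = $60.00 + 8.9% × $3,746.00 = $393.39

$393.39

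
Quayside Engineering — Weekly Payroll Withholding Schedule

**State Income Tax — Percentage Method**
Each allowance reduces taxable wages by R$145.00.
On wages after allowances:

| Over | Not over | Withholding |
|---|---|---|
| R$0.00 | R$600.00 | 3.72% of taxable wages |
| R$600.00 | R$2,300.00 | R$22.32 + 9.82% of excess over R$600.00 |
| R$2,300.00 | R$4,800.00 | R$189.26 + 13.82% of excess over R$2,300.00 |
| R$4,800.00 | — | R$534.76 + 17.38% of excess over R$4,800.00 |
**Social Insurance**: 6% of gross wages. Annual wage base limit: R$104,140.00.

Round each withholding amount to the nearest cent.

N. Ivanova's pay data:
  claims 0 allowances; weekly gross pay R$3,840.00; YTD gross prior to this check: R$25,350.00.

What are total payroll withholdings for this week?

R$632.49

State Income Tax: taxable = R$3,840.00
  R$189.26 + 13.82% × (R$3,840.00 − R$2,300.00) = R$189.26 + 13.82% × R$1,540.00 = R$402.09
Social Insurance: 6% × R$3,840.00 = R$230.40
Total: R$402.09 + R$230.40 = R$632.49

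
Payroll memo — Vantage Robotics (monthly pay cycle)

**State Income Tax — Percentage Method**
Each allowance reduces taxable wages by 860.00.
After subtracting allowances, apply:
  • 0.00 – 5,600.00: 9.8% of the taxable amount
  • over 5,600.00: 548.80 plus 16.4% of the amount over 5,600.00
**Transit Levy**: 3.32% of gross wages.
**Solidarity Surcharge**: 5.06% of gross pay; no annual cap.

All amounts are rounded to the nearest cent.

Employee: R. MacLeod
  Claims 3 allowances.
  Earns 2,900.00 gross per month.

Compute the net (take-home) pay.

State Income Tax: taxable = 2,900.00 − 3×860.00 = 320.00
  9.8% × 320.00 = 31.36
Transit Levy: 3.32% × 2,900.00 = 96.28
Solidarity Surcharge: 5.06% × 2,900.00 = 146.74
Total withheld: 31.36 + 96.28 + 146.74 = 274.38
Net pay: 2,900.00 − 274.38 = 2,625.62

2,625.62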